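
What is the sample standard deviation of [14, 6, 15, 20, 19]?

5.5408

Step 1: Compute the mean: 14.8
Step 2: Sum of squared deviations from the mean: 122.8
Step 3: Sample variance = 122.8 / 4 = 30.7
Step 4: Standard deviation = sqrt(30.7) = 5.5408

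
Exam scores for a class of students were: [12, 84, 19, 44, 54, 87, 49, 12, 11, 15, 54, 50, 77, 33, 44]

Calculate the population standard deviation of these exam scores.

25.1767

Step 1: Compute the mean: 43
Step 2: Sum of squared deviations from the mean: 9508
Step 3: Population variance = 9508 / 15 = 633.8667
Step 4: Standard deviation = sqrt(633.8667) = 25.1767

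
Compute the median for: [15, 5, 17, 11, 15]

15

Step 1: Sort the data in ascending order: [5, 11, 15, 15, 17]
Step 2: The number of values is n = 5.
Step 3: Since n is odd, the median is the middle value at position 3: 15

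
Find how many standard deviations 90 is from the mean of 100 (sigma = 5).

-2

Step 1: Recall the z-score formula: z = (x - mu) / sigma
Step 2: Substitute values: z = (90 - 100) / 5
Step 3: z = -10 / 5 = -2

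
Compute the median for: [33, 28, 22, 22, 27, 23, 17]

23

Step 1: Sort the data in ascending order: [17, 22, 22, 23, 27, 28, 33]
Step 2: The number of values is n = 7.
Step 3: Since n is odd, the median is the middle value at position 4: 23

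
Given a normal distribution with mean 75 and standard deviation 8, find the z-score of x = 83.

1

Step 1: Recall the z-score formula: z = (x - mu) / sigma
Step 2: Substitute values: z = (83 - 75) / 8
Step 3: z = 8 / 8 = 1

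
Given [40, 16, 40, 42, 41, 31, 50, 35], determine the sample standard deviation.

10.0632

Step 1: Compute the mean: 36.875
Step 2: Sum of squared deviations from the mean: 708.875
Step 3: Sample variance = 708.875 / 7 = 101.2679
Step 4: Standard deviation = sqrt(101.2679) = 10.0632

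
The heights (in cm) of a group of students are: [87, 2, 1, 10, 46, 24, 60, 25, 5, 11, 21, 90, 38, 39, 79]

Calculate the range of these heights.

89

Step 1: Identify the maximum value: max = 90
Step 2: Identify the minimum value: min = 1
Step 3: Range = max - min = 90 - 1 = 89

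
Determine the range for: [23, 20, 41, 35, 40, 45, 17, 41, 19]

28

Step 1: Identify the maximum value: max = 45
Step 2: Identify the minimum value: min = 17
Step 3: Range = max - min = 45 - 17 = 28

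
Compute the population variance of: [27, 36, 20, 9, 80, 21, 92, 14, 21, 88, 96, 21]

1073.3542

Step 1: Compute the mean: (27 + 36 + 20 + 9 + 80 + 21 + 92 + 14 + 21 + 88 + 96 + 21) / 12 = 43.75
Step 2: Compute squared deviations from the mean:
  (27 - 43.75)^2 = 280.5625
  (36 - 43.75)^2 = 60.0625
  (20 - 43.75)^2 = 564.0625
  (9 - 43.75)^2 = 1207.5625
  (80 - 43.75)^2 = 1314.0625
  (21 - 43.75)^2 = 517.5625
  (92 - 43.75)^2 = 2328.0625
  (14 - 43.75)^2 = 885.0625
  (21 - 43.75)^2 = 517.5625
  (88 - 43.75)^2 = 1958.0625
  (96 - 43.75)^2 = 2730.0625
  (21 - 43.75)^2 = 517.5625
Step 3: Sum of squared deviations = 12880.25
Step 4: Population variance = 12880.25 / 12 = 1073.3542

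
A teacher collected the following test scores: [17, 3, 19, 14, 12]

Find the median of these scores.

14

Step 1: Sort the data in ascending order: [3, 12, 14, 17, 19]
Step 2: The number of values is n = 5.
Step 3: Since n is odd, the median is the middle value at position 3: 14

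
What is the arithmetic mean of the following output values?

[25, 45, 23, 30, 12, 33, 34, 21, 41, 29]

29.3

Step 1: Sum all values: 25 + 45 + 23 + 30 + 12 + 33 + 34 + 21 + 41 + 29 = 293
Step 2: Count the number of values: n = 10
Step 3: Mean = sum / n = 293 / 10 = 29.3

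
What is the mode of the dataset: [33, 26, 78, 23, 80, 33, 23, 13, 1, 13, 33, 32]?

33

Step 1: Count the frequency of each value:
  1: appears 1 time(s)
  13: appears 2 time(s)
  23: appears 2 time(s)
  26: appears 1 time(s)
  32: appears 1 time(s)
  33: appears 3 time(s)
  78: appears 1 time(s)
  80: appears 1 time(s)
Step 2: The value 33 appears most frequently (3 times).
Step 3: Mode = 33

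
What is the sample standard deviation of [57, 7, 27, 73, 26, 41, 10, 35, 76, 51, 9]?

24.6267

Step 1: Compute the mean: 37.4545
Step 2: Sum of squared deviations from the mean: 6064.7273
Step 3: Sample variance = 6064.7273 / 10 = 606.4727
Step 4: Standard deviation = sqrt(606.4727) = 24.6267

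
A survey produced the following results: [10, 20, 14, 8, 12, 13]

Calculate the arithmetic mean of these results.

12.8333

Step 1: Sum all values: 10 + 20 + 14 + 8 + 12 + 13 = 77
Step 2: Count the number of values: n = 6
Step 3: Mean = sum / n = 77 / 6 = 12.8333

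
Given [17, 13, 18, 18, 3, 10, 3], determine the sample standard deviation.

6.6261

Step 1: Compute the mean: 11.7143
Step 2: Sum of squared deviations from the mean: 263.4286
Step 3: Sample variance = 263.4286 / 6 = 43.9048
Step 4: Standard deviation = sqrt(43.9048) = 6.6261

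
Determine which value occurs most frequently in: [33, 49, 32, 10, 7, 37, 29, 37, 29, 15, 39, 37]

37

Step 1: Count the frequency of each value:
  7: appears 1 time(s)
  10: appears 1 time(s)
  15: appears 1 time(s)
  29: appears 2 time(s)
  32: appears 1 time(s)
  33: appears 1 time(s)
  37: appears 3 time(s)
  39: appears 1 time(s)
  49: appears 1 time(s)
Step 2: The value 37 appears most frequently (3 times).
Step 3: Mode = 37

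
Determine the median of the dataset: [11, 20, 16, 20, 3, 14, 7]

14

Step 1: Sort the data in ascending order: [3, 7, 11, 14, 16, 20, 20]
Step 2: The number of values is n = 7.
Step 3: Since n is odd, the median is the middle value at position 4: 14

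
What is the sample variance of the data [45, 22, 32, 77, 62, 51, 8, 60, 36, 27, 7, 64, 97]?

712.859

Step 1: Compute the mean: (45 + 22 + 32 + 77 + 62 + 51 + 8 + 60 + 36 + 27 + 7 + 64 + 97) / 13 = 45.2308
Step 2: Compute squared deviations from the mean:
  (45 - 45.2308)^2 = 0.0533
  (22 - 45.2308)^2 = 539.6686
  (32 - 45.2308)^2 = 175.0533
  (77 - 45.2308)^2 = 1009.284
  (62 - 45.2308)^2 = 281.2071
  (51 - 45.2308)^2 = 33.284
  (8 - 45.2308)^2 = 1386.1302
  (60 - 45.2308)^2 = 218.1302
  (36 - 45.2308)^2 = 85.2071
  (27 - 45.2308)^2 = 332.3609
  (7 - 45.2308)^2 = 1461.5917
  (64 - 45.2308)^2 = 352.284
  (97 - 45.2308)^2 = 2680.0533
Step 3: Sum of squared deviations = 8554.3077
Step 4: Sample variance = 8554.3077 / 12 = 712.859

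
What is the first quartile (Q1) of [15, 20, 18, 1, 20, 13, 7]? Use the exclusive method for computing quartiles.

7

Step 1: Sort the data: [1, 7, 13, 15, 18, 20, 20]
Step 2: n = 7
Step 3: Using the exclusive quartile method:
  Q1 = 7
  Q2 (median) = 15
  Q3 = 20
  IQR = Q3 - Q1 = 20 - 7 = 13
Step 4: Q1 = 7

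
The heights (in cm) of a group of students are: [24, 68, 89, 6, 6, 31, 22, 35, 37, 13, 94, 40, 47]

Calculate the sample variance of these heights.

823.4231

Step 1: Compute the mean: (24 + 68 + 89 + 6 + 6 + 31 + 22 + 35 + 37 + 13 + 94 + 40 + 47) / 13 = 39.3846
Step 2: Compute squared deviations from the mean:
  (24 - 39.3846)^2 = 236.6864
  (68 - 39.3846)^2 = 818.8402
  (89 - 39.3846)^2 = 2461.6864
  (6 - 39.3846)^2 = 1114.5325
  (6 - 39.3846)^2 = 1114.5325
  (31 - 39.3846)^2 = 70.3018
  (22 - 39.3846)^2 = 302.2249
  (35 - 39.3846)^2 = 19.2249
  (37 - 39.3846)^2 = 5.6864
  (13 - 39.3846)^2 = 696.1479
  (94 - 39.3846)^2 = 2982.8402
  (40 - 39.3846)^2 = 0.3787
  (47 - 39.3846)^2 = 57.9941
Step 3: Sum of squared deviations = 9881.0769
Step 4: Sample variance = 9881.0769 / 12 = 823.4231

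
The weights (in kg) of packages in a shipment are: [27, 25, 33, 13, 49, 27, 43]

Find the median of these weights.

27

Step 1: Sort the data in ascending order: [13, 25, 27, 27, 33, 43, 49]
Step 2: The number of values is n = 7.
Step 3: Since n is odd, the median is the middle value at position 4: 27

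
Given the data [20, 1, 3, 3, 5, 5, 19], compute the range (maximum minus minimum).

19

Step 1: Identify the maximum value: max = 20
Step 2: Identify the minimum value: min = 1
Step 3: Range = max - min = 20 - 1 = 19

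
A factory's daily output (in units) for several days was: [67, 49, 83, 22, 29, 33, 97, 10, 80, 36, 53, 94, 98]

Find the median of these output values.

53

Step 1: Sort the data in ascending order: [10, 22, 29, 33, 36, 49, 53, 67, 80, 83, 94, 97, 98]
Step 2: The number of values is n = 13.
Step 3: Since n is odd, the median is the middle value at position 7: 53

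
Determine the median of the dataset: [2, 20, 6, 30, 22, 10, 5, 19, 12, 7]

11

Step 1: Sort the data in ascending order: [2, 5, 6, 7, 10, 12, 19, 20, 22, 30]
Step 2: The number of values is n = 10.
Step 3: Since n is even, the median is the average of positions 5 and 6:
  Median = (10 + 12) / 2 = 11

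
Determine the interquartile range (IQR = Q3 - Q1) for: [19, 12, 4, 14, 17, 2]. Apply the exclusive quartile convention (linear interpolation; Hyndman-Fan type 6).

14

Step 1: Sort the data: [2, 4, 12, 14, 17, 19]
Step 2: n = 6
Step 3: Using the exclusive quartile method:
  Q1 = 3.5
  Q2 (median) = 13
  Q3 = 17.5
  IQR = Q3 - Q1 = 17.5 - 3.5 = 14
Step 4: IQR = 14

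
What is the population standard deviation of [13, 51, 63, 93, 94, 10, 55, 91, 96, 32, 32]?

31.3516

Step 1: Compute the mean: 57.2727
Step 2: Sum of squared deviations from the mean: 10812.1818
Step 3: Population variance = 10812.1818 / 11 = 982.9256
Step 4: Standard deviation = sqrt(982.9256) = 31.3516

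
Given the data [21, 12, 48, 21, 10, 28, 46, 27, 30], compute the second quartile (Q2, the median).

27

Step 1: Sort the data: [10, 12, 21, 21, 27, 28, 30, 46, 48]
Step 2: n = 9
Step 3: Q2 is the median. Since n is odd, it is the middle value at position 5: 27
Step 4: Q2 = 27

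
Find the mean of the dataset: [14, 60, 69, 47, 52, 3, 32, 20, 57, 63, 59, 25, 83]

44.9231

Step 1: Sum all values: 14 + 60 + 69 + 47 + 52 + 3 + 32 + 20 + 57 + 63 + 59 + 25 + 83 = 584
Step 2: Count the number of values: n = 13
Step 3: Mean = sum / n = 584 / 13 = 44.9231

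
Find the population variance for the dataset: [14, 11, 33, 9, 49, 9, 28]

201.2653

Step 1: Compute the mean: (14 + 11 + 33 + 9 + 49 + 9 + 28) / 7 = 21.8571
Step 2: Compute squared deviations from the mean:
  (14 - 21.8571)^2 = 61.7347
  (11 - 21.8571)^2 = 117.8776
  (33 - 21.8571)^2 = 124.1633
  (9 - 21.8571)^2 = 165.3061
  (49 - 21.8571)^2 = 736.7347
  (9 - 21.8571)^2 = 165.3061
  (28 - 21.8571)^2 = 37.7347
Step 3: Sum of squared deviations = 1408.8571
Step 4: Population variance = 1408.8571 / 7 = 201.2653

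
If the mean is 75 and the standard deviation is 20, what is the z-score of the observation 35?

-2

Step 1: Recall the z-score formula: z = (x - mu) / sigma
Step 2: Substitute values: z = (35 - 75) / 20
Step 3: z = -40 / 20 = -2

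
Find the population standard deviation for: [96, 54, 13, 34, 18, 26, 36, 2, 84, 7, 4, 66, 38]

29.2237

Step 1: Compute the mean: 36.7692
Step 2: Sum of squared deviations from the mean: 11102.3077
Step 3: Population variance = 11102.3077 / 13 = 854.0237
Step 4: Standard deviation = sqrt(854.0237) = 29.2237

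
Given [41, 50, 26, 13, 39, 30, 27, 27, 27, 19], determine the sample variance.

117.2111

Step 1: Compute the mean: (41 + 50 + 26 + 13 + 39 + 30 + 27 + 27 + 27 + 19) / 10 = 29.9
Step 2: Compute squared deviations from the mean:
  (41 - 29.9)^2 = 123.21
  (50 - 29.9)^2 = 404.01
  (26 - 29.9)^2 = 15.21
  (13 - 29.9)^2 = 285.61
  (39 - 29.9)^2 = 82.81
  (30 - 29.9)^2 = 0.01
  (27 - 29.9)^2 = 8.41
  (27 - 29.9)^2 = 8.41
  (27 - 29.9)^2 = 8.41
  (19 - 29.9)^2 = 118.81
Step 3: Sum of squared deviations = 1054.9
Step 4: Sample variance = 1054.9 / 9 = 117.2111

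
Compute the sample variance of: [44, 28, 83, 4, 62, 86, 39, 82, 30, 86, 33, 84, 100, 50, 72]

803.981

Step 1: Compute the mean: (44 + 28 + 83 + 4 + 62 + 86 + 39 + 82 + 30 + 86 + 33 + 84 + 100 + 50 + 72) / 15 = 58.8667
Step 2: Compute squared deviations from the mean:
  (44 - 58.8667)^2 = 221.0178
  (28 - 58.8667)^2 = 952.7511
  (83 - 58.8667)^2 = 582.4178
  (4 - 58.8667)^2 = 3010.3511
  (62 - 58.8667)^2 = 9.8178
  (86 - 58.8667)^2 = 736.2178
  (39 - 58.8667)^2 = 394.6844
  (82 - 58.8667)^2 = 535.1511
  (30 - 58.8667)^2 = 833.2844
  (86 - 58.8667)^2 = 736.2178
  (33 - 58.8667)^2 = 669.0844
  (84 - 58.8667)^2 = 631.6844
  (100 - 58.8667)^2 = 1691.9511
  (50 - 58.8667)^2 = 78.6178
  (72 - 58.8667)^2 = 172.4844
Step 3: Sum of squared deviations = 11255.7333
Step 4: Sample variance = 11255.7333 / 14 = 803.981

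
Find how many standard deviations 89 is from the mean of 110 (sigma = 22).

-0.9545

Step 1: Recall the z-score formula: z = (x - mu) / sigma
Step 2: Substitute values: z = (89 - 110) / 22
Step 3: z = -21 / 22 = -0.9545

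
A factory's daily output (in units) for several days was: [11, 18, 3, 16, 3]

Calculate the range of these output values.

15

Step 1: Identify the maximum value: max = 18
Step 2: Identify the minimum value: min = 3
Step 3: Range = max - min = 18 - 3 = 15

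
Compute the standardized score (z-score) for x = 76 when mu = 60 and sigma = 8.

2

Step 1: Recall the z-score formula: z = (x - mu) / sigma
Step 2: Substitute values: z = (76 - 60) / 8
Step 3: z = 16 / 8 = 2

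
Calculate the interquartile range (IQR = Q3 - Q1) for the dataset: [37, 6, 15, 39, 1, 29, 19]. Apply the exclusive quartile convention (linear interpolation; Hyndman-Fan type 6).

31

Step 1: Sort the data: [1, 6, 15, 19, 29, 37, 39]
Step 2: n = 7
Step 3: Using the exclusive quartile method:
  Q1 = 6
  Q2 (median) = 19
  Q3 = 37
  IQR = Q3 - Q1 = 37 - 6 = 31
Step 4: IQR = 31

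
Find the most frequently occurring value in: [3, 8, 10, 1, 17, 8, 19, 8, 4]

8

Step 1: Count the frequency of each value:
  1: appears 1 time(s)
  3: appears 1 time(s)
  4: appears 1 time(s)
  8: appears 3 time(s)
  10: appears 1 time(s)
  17: appears 1 time(s)
  19: appears 1 time(s)
Step 2: The value 8 appears most frequently (3 times).
Step 3: Mode = 8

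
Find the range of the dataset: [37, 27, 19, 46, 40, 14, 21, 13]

33

Step 1: Identify the maximum value: max = 46
Step 2: Identify the minimum value: min = 13
Step 3: Range = max - min = 46 - 13 = 33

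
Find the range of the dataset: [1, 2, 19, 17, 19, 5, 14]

18

Step 1: Identify the maximum value: max = 19
Step 2: Identify the minimum value: min = 1
Step 3: Range = max - min = 19 - 1 = 18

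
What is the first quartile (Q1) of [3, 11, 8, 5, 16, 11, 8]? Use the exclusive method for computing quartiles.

5

Step 1: Sort the data: [3, 5, 8, 8, 11, 11, 16]
Step 2: n = 7
Step 3: Using the exclusive quartile method:
  Q1 = 5
  Q2 (median) = 8
  Q3 = 11
  IQR = Q3 - Q1 = 11 - 5 = 6
Step 4: Q1 = 5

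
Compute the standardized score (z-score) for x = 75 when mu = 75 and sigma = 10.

0

Step 1: Recall the z-score formula: z = (x - mu) / sigma
Step 2: Substitute values: z = (75 - 75) / 10
Step 3: z = 0 / 10 = 0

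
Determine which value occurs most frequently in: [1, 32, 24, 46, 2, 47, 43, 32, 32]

32

Step 1: Count the frequency of each value:
  1: appears 1 time(s)
  2: appears 1 time(s)
  24: appears 1 time(s)
  32: appears 3 time(s)
  43: appears 1 time(s)
  46: appears 1 time(s)
  47: appears 1 time(s)
Step 2: The value 32 appears most frequently (3 times).
Step 3: Mode = 32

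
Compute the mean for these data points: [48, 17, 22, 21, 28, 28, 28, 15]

25.875

Step 1: Sum all values: 48 + 17 + 22 + 21 + 28 + 28 + 28 + 15 = 207
Step 2: Count the number of values: n = 8
Step 3: Mean = sum / n = 207 / 8 = 25.875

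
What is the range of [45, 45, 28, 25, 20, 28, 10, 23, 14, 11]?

35

Step 1: Identify the maximum value: max = 45
Step 2: Identify the minimum value: min = 10
Step 3: Range = max - min = 45 - 10 = 35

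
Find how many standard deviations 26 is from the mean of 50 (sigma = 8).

-3

Step 1: Recall the z-score formula: z = (x - mu) / sigma
Step 2: Substitute values: z = (26 - 50) / 8
Step 3: z = -24 / 8 = -3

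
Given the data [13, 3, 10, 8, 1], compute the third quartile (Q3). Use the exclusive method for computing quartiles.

11.5

Step 1: Sort the data: [1, 3, 8, 10, 13]
Step 2: n = 5
Step 3: Using the exclusive quartile method:
  Q1 = 2
  Q2 (median) = 8
  Q3 = 11.5
  IQR = Q3 - Q1 = 11.5 - 2 = 9.5
Step 4: Q3 = 11.5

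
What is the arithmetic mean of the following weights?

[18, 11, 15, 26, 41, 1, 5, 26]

17.875

Step 1: Sum all values: 18 + 11 + 15 + 26 + 41 + 1 + 5 + 26 = 143
Step 2: Count the number of values: n = 8
Step 3: Mean = sum / n = 143 / 8 = 17.875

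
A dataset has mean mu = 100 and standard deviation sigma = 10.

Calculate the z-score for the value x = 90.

-1

Step 1: Recall the z-score formula: z = (x - mu) / sigma
Step 2: Substitute values: z = (90 - 100) / 10
Step 3: z = -10 / 10 = -1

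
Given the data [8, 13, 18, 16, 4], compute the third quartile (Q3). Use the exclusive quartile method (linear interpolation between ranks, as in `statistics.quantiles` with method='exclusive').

17

Step 1: Sort the data: [4, 8, 13, 16, 18]
Step 2: n = 5
Step 3: Using the exclusive quartile method:
  Q1 = 6
  Q2 (median) = 13
  Q3 = 17
  IQR = Q3 - Q1 = 17 - 6 = 11
Step 4: Q3 = 17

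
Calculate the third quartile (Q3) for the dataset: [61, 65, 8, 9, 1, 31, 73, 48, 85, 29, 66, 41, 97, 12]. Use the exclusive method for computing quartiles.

67.75

Step 1: Sort the data: [1, 8, 9, 12, 29, 31, 41, 48, 61, 65, 66, 73, 85, 97]
Step 2: n = 14
Step 3: Using the exclusive quartile method:
  Q1 = 11.25
  Q2 (median) = 44.5
  Q3 = 67.75
  IQR = Q3 - Q1 = 67.75 - 11.25 = 56.5
Step 4: Q3 = 67.75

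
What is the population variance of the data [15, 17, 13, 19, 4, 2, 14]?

36

Step 1: Compute the mean: (15 + 17 + 13 + 19 + 4 + 2 + 14) / 7 = 12
Step 2: Compute squared deviations from the mean:
  (15 - 12)^2 = 9
  (17 - 12)^2 = 25
  (13 - 12)^2 = 1
  (19 - 12)^2 = 49
  (4 - 12)^2 = 64
  (2 - 12)^2 = 100
  (14 - 12)^2 = 4
Step 3: Sum of squared deviations = 252
Step 4: Population variance = 252 / 7 = 36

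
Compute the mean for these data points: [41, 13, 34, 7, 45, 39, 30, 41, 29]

31

Step 1: Sum all values: 41 + 13 + 34 + 7 + 45 + 39 + 30 + 41 + 29 = 279
Step 2: Count the number of values: n = 9
Step 3: Mean = sum / n = 279 / 9 = 31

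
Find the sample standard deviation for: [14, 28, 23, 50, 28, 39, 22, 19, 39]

11.4722

Step 1: Compute the mean: 29.1111
Step 2: Sum of squared deviations from the mean: 1052.8889
Step 3: Sample variance = 1052.8889 / 8 = 131.6111
Step 4: Standard deviation = sqrt(131.6111) = 11.4722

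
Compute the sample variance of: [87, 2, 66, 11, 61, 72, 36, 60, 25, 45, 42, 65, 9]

717.0641

Step 1: Compute the mean: (87 + 2 + 66 + 11 + 61 + 72 + 36 + 60 + 25 + 45 + 42 + 65 + 9) / 13 = 44.6923
Step 2: Compute squared deviations from the mean:
  (87 - 44.6923)^2 = 1789.9408
  (2 - 44.6923)^2 = 1822.6331
  (66 - 44.6923)^2 = 454.0178
  (11 - 44.6923)^2 = 1135.1716
  (61 - 44.6923)^2 = 265.9408
  (72 - 44.6923)^2 = 745.7101
  (36 - 44.6923)^2 = 75.5562
  (60 - 44.6923)^2 = 234.3254
  (25 - 44.6923)^2 = 387.787
  (45 - 44.6923)^2 = 0.0947
  (42 - 44.6923)^2 = 7.2485
  (65 - 44.6923)^2 = 412.4024
  (9 - 44.6923)^2 = 1273.9408
Step 3: Sum of squared deviations = 8604.7692
Step 4: Sample variance = 8604.7692 / 12 = 717.0641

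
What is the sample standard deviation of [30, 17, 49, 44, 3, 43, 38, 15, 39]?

15.7595

Step 1: Compute the mean: 30.8889
Step 2: Sum of squared deviations from the mean: 1986.8889
Step 3: Sample variance = 1986.8889 / 8 = 248.3611
Step 4: Standard deviation = sqrt(248.3611) = 15.7595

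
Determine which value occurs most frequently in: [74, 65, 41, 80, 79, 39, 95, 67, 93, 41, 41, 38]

41

Step 1: Count the frequency of each value:
  38: appears 1 time(s)
  39: appears 1 time(s)
  41: appears 3 time(s)
  65: appears 1 time(s)
  67: appears 1 time(s)
  74: appears 1 time(s)
  79: appears 1 time(s)
  80: appears 1 time(s)
  93: appears 1 time(s)
  95: appears 1 time(s)
Step 2: The value 41 appears most frequently (3 times).
Step 3: Mode = 41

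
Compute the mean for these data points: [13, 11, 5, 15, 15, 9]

11.3333

Step 1: Sum all values: 13 + 11 + 5 + 15 + 15 + 9 = 68
Step 2: Count the number of values: n = 6
Step 3: Mean = sum / n = 68 / 6 = 11.3333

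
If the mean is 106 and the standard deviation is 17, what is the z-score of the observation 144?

2.2353

Step 1: Recall the z-score formula: z = (x - mu) / sigma
Step 2: Substitute values: z = (144 - 106) / 17
Step 3: z = 38 / 17 = 2.2353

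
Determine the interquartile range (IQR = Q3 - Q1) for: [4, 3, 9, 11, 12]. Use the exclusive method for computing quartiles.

8

Step 1: Sort the data: [3, 4, 9, 11, 12]
Step 2: n = 5
Step 3: Using the exclusive quartile method:
  Q1 = 3.5
  Q2 (median) = 9
  Q3 = 11.5
  IQR = Q3 - Q1 = 11.5 - 3.5 = 8
Step 4: IQR = 8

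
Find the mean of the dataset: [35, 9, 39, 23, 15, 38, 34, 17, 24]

26

Step 1: Sum all values: 35 + 9 + 39 + 23 + 15 + 38 + 34 + 17 + 24 = 234
Step 2: Count the number of values: n = 9
Step 3: Mean = sum / n = 234 / 9 = 26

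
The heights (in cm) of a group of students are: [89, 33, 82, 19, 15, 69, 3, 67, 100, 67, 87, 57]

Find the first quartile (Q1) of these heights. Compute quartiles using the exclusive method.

22.5

Step 1: Sort the data: [3, 15, 19, 33, 57, 67, 67, 69, 82, 87, 89, 100]
Step 2: n = 12
Step 3: Using the exclusive quartile method:
  Q1 = 22.5
  Q2 (median) = 67
  Q3 = 85.75
  IQR = Q3 - Q1 = 85.75 - 22.5 = 63.25
Step 4: Q1 = 22.5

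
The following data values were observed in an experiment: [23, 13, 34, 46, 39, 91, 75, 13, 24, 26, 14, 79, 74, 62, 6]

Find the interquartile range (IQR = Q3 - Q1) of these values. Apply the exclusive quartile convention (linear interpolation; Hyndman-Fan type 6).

60

Step 1: Sort the data: [6, 13, 13, 14, 23, 24, 26, 34, 39, 46, 62, 74, 75, 79, 91]
Step 2: n = 15
Step 3: Using the exclusive quartile method:
  Q1 = 14
  Q2 (median) = 34
  Q3 = 74
  IQR = Q3 - Q1 = 74 - 14 = 60
Step 4: IQR = 60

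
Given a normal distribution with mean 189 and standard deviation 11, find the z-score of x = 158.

-2.8182

Step 1: Recall the z-score formula: z = (x - mu) / sigma
Step 2: Substitute values: z = (158 - 189) / 11
Step 3: z = -31 / 11 = -2.8182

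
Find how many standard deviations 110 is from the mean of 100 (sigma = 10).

1

Step 1: Recall the z-score formula: z = (x - mu) / sigma
Step 2: Substitute values: z = (110 - 100) / 10
Step 3: z = 10 / 10 = 1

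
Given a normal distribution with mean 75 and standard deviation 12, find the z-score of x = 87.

1

Step 1: Recall the z-score formula: z = (x - mu) / sigma
Step 2: Substitute values: z = (87 - 75) / 12
Step 3: z = 12 / 12 = 1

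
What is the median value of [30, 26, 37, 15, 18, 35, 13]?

26

Step 1: Sort the data in ascending order: [13, 15, 18, 26, 30, 35, 37]
Step 2: The number of values is n = 7.
Step 3: Since n is odd, the median is the middle value at position 4: 26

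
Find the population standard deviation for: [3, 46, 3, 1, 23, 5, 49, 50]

21.0357

Step 1: Compute the mean: 22.5
Step 2: Sum of squared deviations from the mean: 3540
Step 3: Population variance = 3540 / 8 = 442.5
Step 4: Standard deviation = sqrt(442.5) = 21.0357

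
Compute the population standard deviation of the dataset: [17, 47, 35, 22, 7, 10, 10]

13.7678

Step 1: Compute the mean: 21.1429
Step 2: Sum of squared deviations from the mean: 1326.8571
Step 3: Population variance = 1326.8571 / 7 = 189.551
Step 4: Standard deviation = sqrt(189.551) = 13.7678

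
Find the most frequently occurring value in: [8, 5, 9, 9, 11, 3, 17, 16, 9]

9

Step 1: Count the frequency of each value:
  3: appears 1 time(s)
  5: appears 1 time(s)
  8: appears 1 time(s)
  9: appears 3 time(s)
  11: appears 1 time(s)
  16: appears 1 time(s)
  17: appears 1 time(s)
Step 2: The value 9 appears most frequently (3 times).
Step 3: Mode = 9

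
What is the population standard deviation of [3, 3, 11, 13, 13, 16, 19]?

5.6677

Step 1: Compute the mean: 11.1429
Step 2: Sum of squared deviations from the mean: 224.8571
Step 3: Population variance = 224.8571 / 7 = 32.1224
Step 4: Standard deviation = sqrt(32.1224) = 5.6677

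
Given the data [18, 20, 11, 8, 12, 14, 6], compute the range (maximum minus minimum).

14

Step 1: Identify the maximum value: max = 20
Step 2: Identify the minimum value: min = 6
Step 3: Range = max - min = 20 - 6 = 14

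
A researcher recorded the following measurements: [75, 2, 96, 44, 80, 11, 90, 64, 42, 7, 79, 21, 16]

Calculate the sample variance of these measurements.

1167.359

Step 1: Compute the mean: (75 + 2 + 96 + 44 + 80 + 11 + 90 + 64 + 42 + 7 + 79 + 21 + 16) / 13 = 48.2308
Step 2: Compute squared deviations from the mean:
  (75 - 48.2308)^2 = 716.5917
  (2 - 48.2308)^2 = 2137.284
  (96 - 48.2308)^2 = 2281.8994
  (44 - 48.2308)^2 = 17.8994
  (80 - 48.2308)^2 = 1009.284
  (11 - 48.2308)^2 = 1386.1302
  (90 - 48.2308)^2 = 1744.6686
  (64 - 48.2308)^2 = 248.6686
  (42 - 48.2308)^2 = 38.8225
  (7 - 48.2308)^2 = 1699.9763
  (79 - 48.2308)^2 = 946.7456
  (21 - 48.2308)^2 = 741.5148
  (16 - 48.2308)^2 = 1038.8225
Step 3: Sum of squared deviations = 14008.3077
Step 4: Sample variance = 14008.3077 / 12 = 1167.359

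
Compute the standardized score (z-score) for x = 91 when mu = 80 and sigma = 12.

0.9167

Step 1: Recall the z-score formula: z = (x - mu) / sigma
Step 2: Substitute values: z = (91 - 80) / 12
Step 3: z = 11 / 12 = 0.9167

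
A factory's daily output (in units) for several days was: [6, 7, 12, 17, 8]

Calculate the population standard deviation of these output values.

4.0497

Step 1: Compute the mean: 10
Step 2: Sum of squared deviations from the mean: 82
Step 3: Population variance = 82 / 5 = 16.4
Step 4: Standard deviation = sqrt(16.4) = 4.0497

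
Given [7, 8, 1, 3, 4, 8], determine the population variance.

7.1389

Step 1: Compute the mean: (7 + 8 + 1 + 3 + 4 + 8) / 6 = 5.1667
Step 2: Compute squared deviations from the mean:
  (7 - 5.1667)^2 = 3.3611
  (8 - 5.1667)^2 = 8.0278
  (1 - 5.1667)^2 = 17.3611
  (3 - 5.1667)^2 = 4.6944
  (4 - 5.1667)^2 = 1.3611
  (8 - 5.1667)^2 = 8.0278
Step 3: Sum of squared deviations = 42.8333
Step 4: Population variance = 42.8333 / 6 = 7.1389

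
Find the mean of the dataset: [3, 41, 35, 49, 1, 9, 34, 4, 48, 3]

22.7

Step 1: Sum all values: 3 + 41 + 35 + 49 + 1 + 9 + 34 + 4 + 48 + 3 = 227
Step 2: Count the number of values: n = 10
Step 3: Mean = sum / n = 227 / 10 = 22.7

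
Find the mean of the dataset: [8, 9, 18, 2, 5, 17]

9.8333

Step 1: Sum all values: 8 + 9 + 18 + 2 + 5 + 17 = 59
Step 2: Count the number of values: n = 6
Step 3: Mean = sum / n = 59 / 6 = 9.8333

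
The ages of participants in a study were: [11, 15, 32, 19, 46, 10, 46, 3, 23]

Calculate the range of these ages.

43

Step 1: Identify the maximum value: max = 46
Step 2: Identify the minimum value: min = 3
Step 3: Range = max - min = 46 - 3 = 43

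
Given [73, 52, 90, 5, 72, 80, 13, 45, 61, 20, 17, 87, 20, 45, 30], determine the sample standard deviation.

28.8262

Step 1: Compute the mean: 47.3333
Step 2: Sum of squared deviations from the mean: 11633.3333
Step 3: Sample variance = 11633.3333 / 14 = 830.9524
Step 4: Standard deviation = sqrt(830.9524) = 28.8262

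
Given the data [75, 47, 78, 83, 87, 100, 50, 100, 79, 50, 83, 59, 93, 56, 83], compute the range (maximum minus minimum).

53

Step 1: Identify the maximum value: max = 100
Step 2: Identify the minimum value: min = 47
Step 3: Range = max - min = 100 - 47 = 53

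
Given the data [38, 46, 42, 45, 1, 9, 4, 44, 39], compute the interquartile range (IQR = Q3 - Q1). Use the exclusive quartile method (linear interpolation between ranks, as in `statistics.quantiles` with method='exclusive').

38

Step 1: Sort the data: [1, 4, 9, 38, 39, 42, 44, 45, 46]
Step 2: n = 9
Step 3: Using the exclusive quartile method:
  Q1 = 6.5
  Q2 (median) = 39
  Q3 = 44.5
  IQR = Q3 - Q1 = 44.5 - 6.5 = 38
Step 4: IQR = 38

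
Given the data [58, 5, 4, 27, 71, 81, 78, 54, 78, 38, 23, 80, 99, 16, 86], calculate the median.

58

Step 1: Sort the data in ascending order: [4, 5, 16, 23, 27, 38, 54, 58, 71, 78, 78, 80, 81, 86, 99]
Step 2: The number of values is n = 15.
Step 3: Since n is odd, the median is the middle value at position 8: 58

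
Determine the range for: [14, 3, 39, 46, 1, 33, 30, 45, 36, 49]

48

Step 1: Identify the maximum value: max = 49
Step 2: Identify the minimum value: min = 1
Step 3: Range = max - min = 49 - 1 = 48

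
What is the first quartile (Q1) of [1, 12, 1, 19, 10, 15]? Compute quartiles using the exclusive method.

1

Step 1: Sort the data: [1, 1, 10, 12, 15, 19]
Step 2: n = 6
Step 3: Using the exclusive quartile method:
  Q1 = 1
  Q2 (median) = 11
  Q3 = 16
  IQR = Q3 - Q1 = 16 - 1 = 15
Step 4: Q1 = 1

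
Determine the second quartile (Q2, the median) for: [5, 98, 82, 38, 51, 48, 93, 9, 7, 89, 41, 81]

49.5

Step 1: Sort the data: [5, 7, 9, 38, 41, 48, 51, 81, 82, 89, 93, 98]
Step 2: n = 12
Step 3: Q2 is the median. Since n is even, it is the average of the values at positions 6 and 7:
  Q2 = (48 + 51) / 2 = 49.5
Step 4: Q2 = 49.5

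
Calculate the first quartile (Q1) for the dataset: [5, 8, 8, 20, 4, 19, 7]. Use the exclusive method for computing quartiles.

5

Step 1: Sort the data: [4, 5, 7, 8, 8, 19, 20]
Step 2: n = 7
Step 3: Using the exclusive quartile method:
  Q1 = 5
  Q2 (median) = 8
  Q3 = 19
  IQR = Q3 - Q1 = 19 - 5 = 14
Step 4: Q1 = 5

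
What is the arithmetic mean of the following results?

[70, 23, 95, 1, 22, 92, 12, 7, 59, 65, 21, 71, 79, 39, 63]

47.9333

Step 1: Sum all values: 70 + 23 + 95 + 1 + 22 + 92 + 12 + 7 + 59 + 65 + 21 + 71 + 79 + 39 + 63 = 719
Step 2: Count the number of values: n = 15
Step 3: Mean = sum / n = 719 / 15 = 47.9333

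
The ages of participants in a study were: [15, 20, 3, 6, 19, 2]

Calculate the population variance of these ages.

55.1389

Step 1: Compute the mean: (15 + 20 + 3 + 6 + 19 + 2) / 6 = 10.8333
Step 2: Compute squared deviations from the mean:
  (15 - 10.8333)^2 = 17.3611
  (20 - 10.8333)^2 = 84.0278
  (3 - 10.8333)^2 = 61.3611
  (6 - 10.8333)^2 = 23.3611
  (19 - 10.8333)^2 = 66.6944
  (2 - 10.8333)^2 = 78.0278
Step 3: Sum of squared deviations = 330.8333
Step 4: Population variance = 330.8333 / 6 = 55.1389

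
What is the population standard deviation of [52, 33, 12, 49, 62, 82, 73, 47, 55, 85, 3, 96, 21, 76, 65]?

26.4738

Step 1: Compute the mean: 54.0667
Step 2: Sum of squared deviations from the mean: 10512.9333
Step 3: Population variance = 10512.9333 / 15 = 700.8622
Step 4: Standard deviation = sqrt(700.8622) = 26.4738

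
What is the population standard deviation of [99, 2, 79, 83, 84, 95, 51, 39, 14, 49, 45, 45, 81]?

29.3663

Step 1: Compute the mean: 58.9231
Step 2: Sum of squared deviations from the mean: 11210.9231
Step 3: Population variance = 11210.9231 / 13 = 862.3787
Step 4: Standard deviation = sqrt(862.3787) = 29.3663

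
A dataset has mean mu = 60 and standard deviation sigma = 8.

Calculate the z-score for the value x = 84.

3

Step 1: Recall the z-score formula: z = (x - mu) / sigma
Step 2: Substitute values: z = (84 - 60) / 8
Step 3: z = 24 / 8 = 3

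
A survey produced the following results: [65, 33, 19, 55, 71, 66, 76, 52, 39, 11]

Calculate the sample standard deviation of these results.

22.3659

Step 1: Compute the mean: 48.7
Step 2: Sum of squared deviations from the mean: 4502.1
Step 3: Sample variance = 4502.1 / 9 = 500.2333
Step 4: Standard deviation = sqrt(500.2333) = 22.3659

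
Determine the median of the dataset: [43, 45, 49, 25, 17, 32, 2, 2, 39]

32

Step 1: Sort the data in ascending order: [2, 2, 17, 25, 32, 39, 43, 45, 49]
Step 2: The number of values is n = 9.
Step 3: Since n is odd, the median is the middle value at position 5: 32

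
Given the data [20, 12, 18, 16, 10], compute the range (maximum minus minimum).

10

Step 1: Identify the maximum value: max = 20
Step 2: Identify the minimum value: min = 10
Step 3: Range = max - min = 20 - 10 = 10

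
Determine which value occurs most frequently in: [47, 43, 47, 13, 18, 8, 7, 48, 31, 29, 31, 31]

31

Step 1: Count the frequency of each value:
  7: appears 1 time(s)
  8: appears 1 time(s)
  13: appears 1 time(s)
  18: appears 1 time(s)
  29: appears 1 time(s)
  31: appears 3 time(s)
  43: appears 1 time(s)
  47: appears 2 time(s)
  48: appears 1 time(s)
Step 2: The value 31 appears most frequently (3 times).
Step 3: Mode = 31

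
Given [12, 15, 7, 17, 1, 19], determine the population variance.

38.1389

Step 1: Compute the mean: (12 + 15 + 7 + 17 + 1 + 19) / 6 = 11.8333
Step 2: Compute squared deviations from the mean:
  (12 - 11.8333)^2 = 0.0278
  (15 - 11.8333)^2 = 10.0278
  (7 - 11.8333)^2 = 23.3611
  (17 - 11.8333)^2 = 26.6944
  (1 - 11.8333)^2 = 117.3611
  (19 - 11.8333)^2 = 51.3611
Step 3: Sum of squared deviations = 228.8333
Step 4: Population variance = 228.8333 / 6 = 38.1389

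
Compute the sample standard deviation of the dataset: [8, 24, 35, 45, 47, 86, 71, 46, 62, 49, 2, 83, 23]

26.383

Step 1: Compute the mean: 44.6923
Step 2: Sum of squared deviations from the mean: 8352.7692
Step 3: Sample variance = 8352.7692 / 12 = 696.0641
Step 4: Standard deviation = sqrt(696.0641) = 26.383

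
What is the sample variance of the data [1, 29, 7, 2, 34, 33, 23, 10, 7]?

181.1944

Step 1: Compute the mean: (1 + 29 + 7 + 2 + 34 + 33 + 23 + 10 + 7) / 9 = 16.2222
Step 2: Compute squared deviations from the mean:
  (1 - 16.2222)^2 = 231.716
  (29 - 16.2222)^2 = 163.2716
  (7 - 16.2222)^2 = 85.0494
  (2 - 16.2222)^2 = 202.2716
  (34 - 16.2222)^2 = 316.0494
  (33 - 16.2222)^2 = 281.4938
  (23 - 16.2222)^2 = 45.9383
  (10 - 16.2222)^2 = 38.716
  (7 - 16.2222)^2 = 85.0494
Step 3: Sum of squared deviations = 1449.5556
Step 4: Sample variance = 1449.5556 / 8 = 181.1944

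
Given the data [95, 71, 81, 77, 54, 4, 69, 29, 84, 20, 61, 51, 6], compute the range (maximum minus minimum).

91

Step 1: Identify the maximum value: max = 95
Step 2: Identify the minimum value: min = 4
Step 3: Range = max - min = 95 - 4 = 91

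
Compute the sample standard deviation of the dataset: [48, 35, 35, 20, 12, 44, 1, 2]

18.4696

Step 1: Compute the mean: 24.625
Step 2: Sum of squared deviations from the mean: 2387.875
Step 3: Sample variance = 2387.875 / 7 = 341.125
Step 4: Standard deviation = sqrt(341.125) = 18.4696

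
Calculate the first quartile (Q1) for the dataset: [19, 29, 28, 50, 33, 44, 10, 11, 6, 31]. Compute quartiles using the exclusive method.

10.75

Step 1: Sort the data: [6, 10, 11, 19, 28, 29, 31, 33, 44, 50]
Step 2: n = 10
Step 3: Using the exclusive quartile method:
  Q1 = 10.75
  Q2 (median) = 28.5
  Q3 = 35.75
  IQR = Q3 - Q1 = 35.75 - 10.75 = 25
Step 4: Q1 = 10.75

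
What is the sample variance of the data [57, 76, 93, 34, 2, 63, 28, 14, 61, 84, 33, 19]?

863.8182

Step 1: Compute the mean: (57 + 76 + 93 + 34 + 2 + 63 + 28 + 14 + 61 + 84 + 33 + 19) / 12 = 47
Step 2: Compute squared deviations from the mean:
  (57 - 47)^2 = 100
  (76 - 47)^2 = 841
  (93 - 47)^2 = 2116
  (34 - 47)^2 = 169
  (2 - 47)^2 = 2025
  (63 - 47)^2 = 256
  (28 - 47)^2 = 361
  (14 - 47)^2 = 1089
  (61 - 47)^2 = 196
  (84 - 47)^2 = 1369
  (33 - 47)^2 = 196
  (19 - 47)^2 = 784
Step 3: Sum of squared deviations = 9502
Step 4: Sample variance = 9502 / 11 = 863.8182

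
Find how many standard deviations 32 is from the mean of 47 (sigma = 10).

-1.5

Step 1: Recall the z-score formula: z = (x - mu) / sigma
Step 2: Substitute values: z = (32 - 47) / 10
Step 3: z = -15 / 10 = -1.5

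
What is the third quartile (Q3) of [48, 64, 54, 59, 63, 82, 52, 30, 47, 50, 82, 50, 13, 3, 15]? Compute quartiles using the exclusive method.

63

Step 1: Sort the data: [3, 13, 15, 30, 47, 48, 50, 50, 52, 54, 59, 63, 64, 82, 82]
Step 2: n = 15
Step 3: Using the exclusive quartile method:
  Q1 = 30
  Q2 (median) = 50
  Q3 = 63
  IQR = Q3 - Q1 = 63 - 30 = 33
Step 4: Q3 = 63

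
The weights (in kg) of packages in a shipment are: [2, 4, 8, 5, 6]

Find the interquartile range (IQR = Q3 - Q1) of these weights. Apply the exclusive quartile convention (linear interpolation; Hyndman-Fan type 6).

4

Step 1: Sort the data: [2, 4, 5, 6, 8]
Step 2: n = 5
Step 3: Using the exclusive quartile method:
  Q1 = 3
  Q2 (median) = 5
  Q3 = 7
  IQR = Q3 - Q1 = 7 - 3 = 4
Step 4: IQR = 4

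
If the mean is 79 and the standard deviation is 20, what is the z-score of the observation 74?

-0.25

Step 1: Recall the z-score formula: z = (x - mu) / sigma
Step 2: Substitute values: z = (74 - 79) / 20
Step 3: z = -5 / 20 = -0.25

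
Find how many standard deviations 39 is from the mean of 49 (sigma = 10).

-1

Step 1: Recall the z-score formula: z = (x - mu) / sigma
Step 2: Substitute values: z = (39 - 49) / 10
Step 3: z = -10 / 10 = -1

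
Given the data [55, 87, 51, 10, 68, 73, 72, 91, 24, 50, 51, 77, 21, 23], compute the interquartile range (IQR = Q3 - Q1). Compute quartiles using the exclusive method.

50.25

Step 1: Sort the data: [10, 21, 23, 24, 50, 51, 51, 55, 68, 72, 73, 77, 87, 91]
Step 2: n = 14
Step 3: Using the exclusive quartile method:
  Q1 = 23.75
  Q2 (median) = 53
  Q3 = 74
  IQR = Q3 - Q1 = 74 - 23.75 = 50.25
Step 4: IQR = 50.25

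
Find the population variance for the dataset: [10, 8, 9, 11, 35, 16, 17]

75.8367

Step 1: Compute the mean: (10 + 8 + 9 + 11 + 35 + 16 + 17) / 7 = 15.1429
Step 2: Compute squared deviations from the mean:
  (10 - 15.1429)^2 = 26.449
  (8 - 15.1429)^2 = 51.0204
  (9 - 15.1429)^2 = 37.7347
  (11 - 15.1429)^2 = 17.1633
  (35 - 15.1429)^2 = 394.3061
  (16 - 15.1429)^2 = 0.7347
  (17 - 15.1429)^2 = 3.449
Step 3: Sum of squared deviations = 530.8571
Step 4: Population variance = 530.8571 / 7 = 75.8367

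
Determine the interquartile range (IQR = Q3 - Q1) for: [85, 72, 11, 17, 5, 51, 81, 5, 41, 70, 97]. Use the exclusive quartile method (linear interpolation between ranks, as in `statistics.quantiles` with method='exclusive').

70

Step 1: Sort the data: [5, 5, 11, 17, 41, 51, 70, 72, 81, 85, 97]
Step 2: n = 11
Step 3: Using the exclusive quartile method:
  Q1 = 11
  Q2 (median) = 51
  Q3 = 81
  IQR = Q3 - Q1 = 81 - 11 = 70
Step 4: IQR = 70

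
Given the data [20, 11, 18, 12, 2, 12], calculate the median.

12

Step 1: Sort the data in ascending order: [2, 11, 12, 12, 18, 20]
Step 2: The number of values is n = 6.
Step 3: Since n is even, the median is the average of positions 3 and 4:
  Median = (12 + 12) / 2 = 12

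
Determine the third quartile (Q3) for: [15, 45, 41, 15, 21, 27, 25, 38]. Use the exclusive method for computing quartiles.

40.25

Step 1: Sort the data: [15, 15, 21, 25, 27, 38, 41, 45]
Step 2: n = 8
Step 3: Using the exclusive quartile method:
  Q1 = 16.5
  Q2 (median) = 26
  Q3 = 40.25
  IQR = Q3 - Q1 = 40.25 - 16.5 = 23.75
Step 4: Q3 = 40.25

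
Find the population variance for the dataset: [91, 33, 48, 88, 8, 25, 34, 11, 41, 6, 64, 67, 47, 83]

783.9796

Step 1: Compute the mean: (91 + 33 + 48 + 88 + 8 + 25 + 34 + 11 + 41 + 6 + 64 + 67 + 47 + 83) / 14 = 46.1429
Step 2: Compute squared deviations from the mean:
  (91 - 46.1429)^2 = 2012.1633
  (33 - 46.1429)^2 = 172.7347
  (48 - 46.1429)^2 = 3.449
  (88 - 46.1429)^2 = 1752.0204
  (8 - 46.1429)^2 = 1454.8776
  (25 - 46.1429)^2 = 447.0204
  (34 - 46.1429)^2 = 147.449
  (11 - 46.1429)^2 = 1235.0204
  (41 - 46.1429)^2 = 26.449
  (6 - 46.1429)^2 = 1611.449
  (64 - 46.1429)^2 = 318.8776
  (67 - 46.1429)^2 = 435.0204
  (47 - 46.1429)^2 = 0.7347
  (83 - 46.1429)^2 = 1358.449
Step 3: Sum of squared deviations = 10975.7143
Step 4: Population variance = 10975.7143 / 14 = 783.9796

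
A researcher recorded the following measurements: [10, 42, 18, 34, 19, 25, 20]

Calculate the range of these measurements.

32

Step 1: Identify the maximum value: max = 42
Step 2: Identify the minimum value: min = 10
Step 3: Range = max - min = 42 - 10 = 32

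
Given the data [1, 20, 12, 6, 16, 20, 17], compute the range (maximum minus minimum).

19

Step 1: Identify the maximum value: max = 20
Step 2: Identify the minimum value: min = 1
Step 3: Range = max - min = 20 - 1 = 19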